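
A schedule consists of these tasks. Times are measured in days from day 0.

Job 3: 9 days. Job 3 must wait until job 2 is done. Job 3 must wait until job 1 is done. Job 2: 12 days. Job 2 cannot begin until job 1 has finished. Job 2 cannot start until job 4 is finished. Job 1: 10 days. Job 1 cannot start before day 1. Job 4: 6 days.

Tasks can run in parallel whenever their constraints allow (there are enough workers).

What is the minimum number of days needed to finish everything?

32

Nothing blocks job 4, so it runs from day 0 to day 6.
Job 1 cannot begin until its own release at day 1. It runs from day 1 to 1 + 10 = day 11.
Job 2 has to wait for job 1 (finishes day 11); job 4 (finishes day 6). The latest of these is day 11, so job 2 runs day 11 to 11 + 12 = day 23.
Job 3 has to wait for job 2 (finishes day 23); job 1 (finishes day 11). The latest of these is day 23, so job 3 runs day 23 to 23 + 9 = day 32.
All tasks are finished once the last one completes. Finish times: Job 1 at 11, Job 2 at 23, Job 3 at 32, Job 4 at 6. The latest is day 32.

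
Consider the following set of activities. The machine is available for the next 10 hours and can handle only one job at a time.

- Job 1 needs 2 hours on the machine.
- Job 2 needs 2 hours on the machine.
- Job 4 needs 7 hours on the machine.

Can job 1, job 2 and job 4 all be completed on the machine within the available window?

No

Running back to back, the jobs need 2 + 2 + 7 = 11 hours on the machine.
Since 11 > 10, they cannot all fit.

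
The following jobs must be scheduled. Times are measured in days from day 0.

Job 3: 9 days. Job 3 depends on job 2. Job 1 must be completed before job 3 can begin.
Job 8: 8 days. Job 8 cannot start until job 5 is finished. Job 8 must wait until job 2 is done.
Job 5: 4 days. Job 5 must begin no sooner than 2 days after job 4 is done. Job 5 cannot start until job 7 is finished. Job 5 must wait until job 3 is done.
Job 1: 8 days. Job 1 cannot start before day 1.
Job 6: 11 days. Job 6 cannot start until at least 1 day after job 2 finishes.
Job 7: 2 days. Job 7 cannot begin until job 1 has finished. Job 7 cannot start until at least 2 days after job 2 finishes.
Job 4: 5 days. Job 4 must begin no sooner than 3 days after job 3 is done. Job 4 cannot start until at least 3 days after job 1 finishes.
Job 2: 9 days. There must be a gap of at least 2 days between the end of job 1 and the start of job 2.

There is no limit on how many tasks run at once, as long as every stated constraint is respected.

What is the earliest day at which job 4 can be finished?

37

After its own release at day 1, job 1 can start at day 1 and finishes at day 9.
Job 2 waits on job 1 (finishes day 9, plus 2-day gap → day 11), so it starts at day 11 and finishes at 11 + 9 = day 20.
For job 3: job 2 (finishes day 20); job 1 (finishes day 9). Taking the maximum gives a start of day 20, and it finishes at 20 + 9 = day 29.
Job 4 needs all of job 3 (finishes day 29, plus 3-day gap → day 32); job 1 (finishes day 9, plus 3-day gap → day 12). That puts its earliest start at day 32; it finishes at 32 + 5 = day 37.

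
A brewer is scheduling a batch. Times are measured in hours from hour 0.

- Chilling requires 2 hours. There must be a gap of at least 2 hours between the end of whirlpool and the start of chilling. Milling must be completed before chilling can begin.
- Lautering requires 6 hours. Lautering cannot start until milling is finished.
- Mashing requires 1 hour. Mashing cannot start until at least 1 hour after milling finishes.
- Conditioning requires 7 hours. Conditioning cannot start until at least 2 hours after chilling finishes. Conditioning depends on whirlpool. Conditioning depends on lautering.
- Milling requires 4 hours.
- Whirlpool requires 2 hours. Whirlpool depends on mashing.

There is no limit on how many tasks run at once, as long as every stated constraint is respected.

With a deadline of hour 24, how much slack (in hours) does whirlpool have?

3

Nothing blocks milling, so it runs from hour 0 to hour 4.
Mashing cannot begin until milling (finishes hour 4, plus 1-hour gap → hour 5). It runs from hour 5 to 5 + 1 = hour 6.
After mashing (finishes hour 6), whirlpool can start at hour 6 and finishes at hour 8.

Working backward from the deadline:
Nothing follows conditioning; the deadline of hour 24 is its only limit. It must start by 24 − 7 = hour 17.
Since conditioning (must start by hour 17, minus 2-hour gap → hour 15) depends on it, chilling must finish by hour 15. Backing off its 2-hour duration gives a latest start of hour 13.
Whirlpool feeds chilling (must start by hour 13, minus 2-hour gap → hour 11); conditioning (must start by hour 17). Taking the minimum, whirlpool must finish by hour 11 and start by 11 − 2 = hour 9.
So whirlpool can start as early as hour 6 and as late as hour 9, giving 9 − 6 = 3 hours of slack.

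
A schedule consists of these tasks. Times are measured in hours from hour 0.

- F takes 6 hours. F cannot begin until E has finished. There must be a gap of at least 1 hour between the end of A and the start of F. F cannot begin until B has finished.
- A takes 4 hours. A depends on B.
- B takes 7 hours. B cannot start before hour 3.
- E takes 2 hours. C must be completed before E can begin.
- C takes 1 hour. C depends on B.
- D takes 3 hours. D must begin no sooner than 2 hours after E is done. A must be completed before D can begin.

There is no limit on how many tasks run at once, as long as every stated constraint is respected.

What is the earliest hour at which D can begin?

B waits on its own release at hour 3, so it starts at hour 3 and finishes at 3 + 7 = hour 10.
After B (finishes hour 10), C can start at hour 10 and finishes at hour 11.
After C (finishes hour 11), E can start at hour 11 and finishes at hour 13.
A cannot begin until B (finishes hour 10). It runs from hour 10 to 10 + 4 = hour 14.
D waits on E (finishes hour 13, plus 2-hour gap → hour 15); A (finishes hour 14). The latest of these is hour 15, which is the earliest D can start.

15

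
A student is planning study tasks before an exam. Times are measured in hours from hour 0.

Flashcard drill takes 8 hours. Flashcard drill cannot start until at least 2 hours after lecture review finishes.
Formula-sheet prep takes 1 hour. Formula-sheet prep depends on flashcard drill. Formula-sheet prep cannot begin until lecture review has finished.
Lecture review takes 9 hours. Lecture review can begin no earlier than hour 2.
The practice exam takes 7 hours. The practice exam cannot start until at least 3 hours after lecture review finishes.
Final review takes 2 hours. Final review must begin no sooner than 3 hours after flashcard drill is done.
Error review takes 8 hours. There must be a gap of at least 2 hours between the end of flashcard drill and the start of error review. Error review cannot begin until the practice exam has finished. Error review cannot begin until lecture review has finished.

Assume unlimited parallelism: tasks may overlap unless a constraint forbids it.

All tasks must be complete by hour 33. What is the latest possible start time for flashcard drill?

Nothing follows error review; the deadline of hour 33 is its only limit. It must start by 33 − 8 = hour 25.
To finish by hour 33, formula-sheet prep (duration 1) must start no later than hour 32.
Final review must finish by hour 33; it takes 2 hours, so it must start by 33 − 2 = hour 31.
For flashcard drill: error review (must start by hour 25, minus 2-hour gap → hour 23); formula-sheet prep (must start by hour 32); final review (must start by hour 31, minus 3-hour gap → hour 28). The most restrictive is hour 23; with an 8-hour duration, flashcard drill must start by hour 15.

15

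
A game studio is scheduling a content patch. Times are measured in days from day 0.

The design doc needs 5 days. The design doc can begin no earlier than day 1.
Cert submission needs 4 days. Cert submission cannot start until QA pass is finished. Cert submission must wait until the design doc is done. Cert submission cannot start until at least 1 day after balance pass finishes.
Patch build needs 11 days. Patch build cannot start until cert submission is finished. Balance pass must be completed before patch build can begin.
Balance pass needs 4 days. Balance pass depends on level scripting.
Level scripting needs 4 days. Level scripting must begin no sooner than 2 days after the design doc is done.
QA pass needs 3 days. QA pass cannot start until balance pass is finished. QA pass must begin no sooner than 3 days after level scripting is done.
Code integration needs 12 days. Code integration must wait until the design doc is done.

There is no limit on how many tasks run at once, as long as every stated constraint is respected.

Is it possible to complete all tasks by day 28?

No

The design doc cannot begin until its own release at day 1. It runs from day 1 to 1 + 5 = day 6.
Code integration waits on the design doc (finishes day 6), so it starts at day 6 and finishes at 6 + 12 = day 18.
After the design doc (finishes day 6, plus 2-day gap → day 8), level scripting can start at day 8 and finishes at day 12.
After level scripting (finishes day 12), balance pass can start at day 12 and finishes at day 16.
QA pass needs all of balance pass (finishes day 16); level scripting (finishes day 12, plus 3-day gap → day 15). That puts its earliest start at day 16; it finishes at 16 + 3 = day 19.
Cert submission needs all of QA pass (finishes day 19); the design doc (finishes day 6); balance pass (finishes day 16, plus 1-day gap → day 17). That puts its earliest start at day 19; it finishes at 19 + 4 = day 23.
Patch build cannot start until cert submission (finishes day 23); balance pass (finishes day 16). The controlling bound is day 23, so patch build finishes at 23 + 11 = day 34.
The earliest everything can be done is day 34, which is after the deadline of 28, so it is not possible.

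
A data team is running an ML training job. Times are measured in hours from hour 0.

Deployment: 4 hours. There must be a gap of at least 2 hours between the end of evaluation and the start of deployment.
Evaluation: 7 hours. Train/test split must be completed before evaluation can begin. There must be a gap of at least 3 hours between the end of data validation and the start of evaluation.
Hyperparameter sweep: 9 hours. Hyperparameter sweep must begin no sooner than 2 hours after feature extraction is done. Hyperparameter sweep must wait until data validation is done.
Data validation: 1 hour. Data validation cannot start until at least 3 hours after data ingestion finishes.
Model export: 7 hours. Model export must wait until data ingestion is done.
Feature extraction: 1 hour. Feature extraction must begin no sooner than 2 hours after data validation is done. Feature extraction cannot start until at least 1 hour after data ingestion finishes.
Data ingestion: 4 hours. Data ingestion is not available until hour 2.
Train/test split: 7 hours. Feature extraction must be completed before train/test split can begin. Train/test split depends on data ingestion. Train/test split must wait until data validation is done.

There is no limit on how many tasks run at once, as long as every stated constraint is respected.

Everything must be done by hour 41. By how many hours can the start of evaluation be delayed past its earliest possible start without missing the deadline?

After its own release at hour 2, data ingestion can start at hour 2 and finishes at hour 6.
Data validation cannot begin until data ingestion (finishes hour 6, plus 3-hour gap → hour 9). It runs from hour 9 to 9 + 1 = hour 10.
Feature extraction needs all of data validation (finishes hour 10, plus 2-hour gap → hour 12); data ingestion (finishes hour 6, plus 1-hour gap → hour 7). That puts its earliest start at hour 12; it finishes at 12 + 1 = hour 13.
Train/test split has to wait for feature extraction (finishes hour 13); data ingestion (finishes hour 6); data validation (finishes hour 10). The latest of these is hour 13, so train/test split runs hour 13 to 13 + 7 = hour 20.
Evaluation has to wait for train/test split (finishes hour 20); data validation (finishes hour 10, plus 3-hour gap → hour 13). The latest of these is hour 20, so evaluation runs hour 20 to 20 + 7 = hour 27.

Working backward from the deadline:
Deployment must finish by hour 41; it takes 4 hours, so it must start by 41 − 4 = hour 37.
Evaluation must finish before deployment (must start by hour 37, minus 2-hour gap → hour 35). With a 7-hour duration, evaluation must start by 35 − 7 = hour 28.
So evaluation can start as early as hour 20 and as late as hour 28, giving 28 − 20 = 8 hours of slack.

8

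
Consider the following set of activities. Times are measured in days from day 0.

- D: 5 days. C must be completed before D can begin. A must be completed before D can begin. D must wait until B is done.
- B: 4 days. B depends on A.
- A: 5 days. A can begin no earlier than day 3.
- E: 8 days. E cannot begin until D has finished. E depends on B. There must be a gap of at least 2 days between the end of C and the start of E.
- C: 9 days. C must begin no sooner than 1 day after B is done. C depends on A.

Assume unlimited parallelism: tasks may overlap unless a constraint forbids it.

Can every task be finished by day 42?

After its own release at day 3, A can start at day 3 and finishes at day 8.
B waits on A (finishes day 8), so it starts at day 8 and finishes at 8 + 4 = day 12.
C cannot start until B (finishes day 12, plus 1-day gap → day 13); A (finishes day 8). The controlling bound is day 13, so C finishes at 13 + 9 = day 22.
D needs all of C (finishes day 22); A (finishes day 8); B (finishes day 12). That puts its earliest start at day 22; it finishes at 22 + 5 = day 27.
For E: D (finishes day 27); B (finishes day 12); C (finishes day 22, plus 2-day gap → day 24). Taking the maximum gives a start of day 27, and it finishes at 27 + 8 = day 35.
Every task is finished by day 35, which is no later than the deadline of 42, so the schedule is feasible.

Yes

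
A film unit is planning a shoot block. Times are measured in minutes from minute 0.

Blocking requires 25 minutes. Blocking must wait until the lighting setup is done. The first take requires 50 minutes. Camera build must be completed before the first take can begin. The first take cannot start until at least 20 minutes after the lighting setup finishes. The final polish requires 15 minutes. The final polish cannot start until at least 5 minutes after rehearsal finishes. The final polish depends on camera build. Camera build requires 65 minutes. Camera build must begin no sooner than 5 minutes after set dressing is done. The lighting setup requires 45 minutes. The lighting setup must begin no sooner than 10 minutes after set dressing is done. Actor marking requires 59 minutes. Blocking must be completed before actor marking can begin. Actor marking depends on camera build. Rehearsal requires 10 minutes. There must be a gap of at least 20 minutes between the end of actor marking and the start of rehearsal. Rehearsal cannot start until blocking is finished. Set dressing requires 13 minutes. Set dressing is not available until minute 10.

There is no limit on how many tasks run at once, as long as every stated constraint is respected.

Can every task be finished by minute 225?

Set dressing waits on its own release at minute 10, so it starts at minute 10 and finishes at 10 + 13 = minute 23.
Camera build cannot begin until set dressing (finishes minute 23, plus 5-minute gap → minute 28). It runs from minute 28 to 28 + 65 = minute 93.
After set dressing (finishes minute 23, plus 10-minute gap → minute 33), the lighting setup can start at minute 33 and finishes at minute 78.
The first take cannot start until camera build (finishes minute 93); the lighting setup (finishes minute 78, plus 20-minute gap → minute 98). The controlling bound is minute 98, so the first take finishes at 98 + 50 = minute 148.
Blocking cannot begin until the lighting setup (finishes minute 78). It runs from minute 78 to 78 + 25 = minute 103.
Actor marking has to wait for blocking (finishes minute 103); camera build (finishes minute 93). The latest of these is minute 103, so actor marking runs minute 103 to 103 + 59 = minute 162.
Rehearsal has to wait for actor marking (finishes minute 162, plus 20-minute gap → minute 182); blocking (finishes minute 103). The latest of these is minute 182, so rehearsal runs minute 182 to 182 + 10 = minute 192.
The final polish cannot start until rehearsal (finishes minute 192, plus 5-minute gap → minute 197); camera build (finishes minute 93). The controlling bound is minute 197, so the final polish finishes at 197 + 15 = minute 212.
Every task is finished by minute 212, which is no later than the deadline of 225, so the schedule is feasible.

Yes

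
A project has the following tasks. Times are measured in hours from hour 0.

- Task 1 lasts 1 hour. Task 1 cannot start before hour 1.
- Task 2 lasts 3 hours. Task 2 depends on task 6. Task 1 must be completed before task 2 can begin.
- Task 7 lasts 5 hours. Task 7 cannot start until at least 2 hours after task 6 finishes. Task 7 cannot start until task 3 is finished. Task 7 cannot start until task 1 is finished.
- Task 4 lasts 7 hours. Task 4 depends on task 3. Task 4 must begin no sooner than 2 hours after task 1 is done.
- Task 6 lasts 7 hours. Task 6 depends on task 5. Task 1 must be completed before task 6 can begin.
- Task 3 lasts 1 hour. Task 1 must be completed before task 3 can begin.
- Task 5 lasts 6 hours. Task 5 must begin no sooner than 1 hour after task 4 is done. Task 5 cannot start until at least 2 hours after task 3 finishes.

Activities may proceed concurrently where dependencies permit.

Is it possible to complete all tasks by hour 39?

Yes

Task 1 waits on its own release at hour 1, so it starts at hour 1 and finishes at 1 + 1 = hour 2.
After task 1 (finishes hour 2), task 3 can start at hour 2 and finishes at hour 3.
For task 4: task 3 (finishes hour 3); task 1 (finishes hour 2, plus 2-hour gap → hour 4). Taking the maximum gives a start of hour 4, and it finishes at 4 + 7 = hour 11.
For task 5: task 4 (finishes hour 11, plus 1-hour gap → hour 12); task 3 (finishes hour 3, plus 2-hour gap → hour 5). Taking the maximum gives a start of hour 12, and it finishes at 12 + 6 = hour 18.
Task 6 needs all of task 5 (finishes hour 18); task 1 (finishes hour 2). That puts its earliest start at hour 18; it finishes at 18 + 7 = hour 25.
Task 7 cannot start until task 6 (finishes hour 25, plus 2-hour gap → hour 27); task 3 (finishes hour 3); task 1 (finishes hour 2). The controlling bound is hour 27, so task 7 finishes at 27 + 5 = hour 32.
Task 2 has to wait for task 6 (finishes hour 25); task 1 (finishes hour 2). The latest of these is hour 25, so task 2 runs hour 25 to 25 + 3 = hour 28.
Every task is finished by hour 32, which is no later than the deadline of 39, so the schedule is feasible.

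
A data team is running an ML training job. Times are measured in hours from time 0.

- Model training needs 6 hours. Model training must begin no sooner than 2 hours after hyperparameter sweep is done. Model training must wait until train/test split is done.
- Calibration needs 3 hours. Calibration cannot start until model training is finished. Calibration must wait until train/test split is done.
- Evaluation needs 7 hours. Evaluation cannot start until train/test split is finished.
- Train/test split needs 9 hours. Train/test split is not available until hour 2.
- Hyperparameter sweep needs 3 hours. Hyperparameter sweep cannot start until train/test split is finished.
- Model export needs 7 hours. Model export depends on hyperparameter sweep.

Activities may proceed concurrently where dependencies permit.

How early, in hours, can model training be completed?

22

After its own release at hour 2, train/test split can start at hour 2 and finishes at hour 11.
After train/test split (finishes hour 11), hyperparameter sweep can start at hour 11 and finishes at hour 14.
Model training cannot start until hyperparameter sweep (finishes hour 14, plus 2-hour gap → hour 16); train/test split (finishes hour 11). The controlling bound is hour 16, so model training finishes at 16 + 6 = hour 22.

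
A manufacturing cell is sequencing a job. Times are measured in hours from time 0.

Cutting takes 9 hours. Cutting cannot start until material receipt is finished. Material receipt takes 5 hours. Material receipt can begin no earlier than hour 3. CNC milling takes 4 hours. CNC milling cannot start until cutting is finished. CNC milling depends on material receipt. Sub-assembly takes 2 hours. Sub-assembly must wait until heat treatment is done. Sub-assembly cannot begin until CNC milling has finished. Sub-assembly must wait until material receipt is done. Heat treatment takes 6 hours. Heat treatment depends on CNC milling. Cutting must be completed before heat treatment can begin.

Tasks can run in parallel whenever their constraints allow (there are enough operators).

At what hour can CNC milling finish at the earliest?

21

Material receipt waits on its own release at hour 3, so it starts at hour 3 and finishes at 3 + 5 = hour 8.
Cutting waits on material receipt (finishes hour 8), so it starts at hour 8 and finishes at 8 + 9 = hour 17.
For CNC milling: cutting (finishes hour 17); material receipt (finishes hour 8). Taking the maximum gives a start of hour 17, and it finishes at 17 + 4 = hour 21.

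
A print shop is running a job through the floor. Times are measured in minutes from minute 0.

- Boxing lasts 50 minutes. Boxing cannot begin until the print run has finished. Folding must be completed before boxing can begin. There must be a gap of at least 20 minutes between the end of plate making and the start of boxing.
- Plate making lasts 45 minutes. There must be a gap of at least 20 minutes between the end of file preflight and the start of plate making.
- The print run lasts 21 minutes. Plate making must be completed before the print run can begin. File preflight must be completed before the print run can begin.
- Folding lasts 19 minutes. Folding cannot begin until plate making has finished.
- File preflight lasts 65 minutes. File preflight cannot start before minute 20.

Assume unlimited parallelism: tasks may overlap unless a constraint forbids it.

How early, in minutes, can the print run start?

150

File preflight cannot begin until its own release at minute 20. It runs from minute 20 to 20 + 65 = minute 85.
Plate making cannot begin until file preflight (finishes minute 85, plus 20-minute gap → minute 105). It runs from minute 105 to 105 + 45 = minute 150.
The print run waits on plate making (finishes minute 150); file preflight (finishes minute 85). The latest of these is minute 150, which is the earliest the print run can start.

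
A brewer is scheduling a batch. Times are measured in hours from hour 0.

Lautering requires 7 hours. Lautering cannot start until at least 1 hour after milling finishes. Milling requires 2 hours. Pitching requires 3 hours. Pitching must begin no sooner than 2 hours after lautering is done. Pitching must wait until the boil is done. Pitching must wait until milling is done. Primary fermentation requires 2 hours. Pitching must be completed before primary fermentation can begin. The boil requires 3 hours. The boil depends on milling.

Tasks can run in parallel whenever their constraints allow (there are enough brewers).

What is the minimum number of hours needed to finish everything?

17

Milling has no prerequisites, so it starts at hour 0 and finishes at hour 2.
The boil waits on milling (finishes hour 2), so it starts at hour 2 and finishes at 2 + 3 = hour 5.
Lautering cannot begin until milling (finishes hour 2, plus 1-hour gap → hour 3). It runs from hour 3 to 3 + 7 = hour 10.
Pitching cannot start until lautering (finishes hour 10, plus 2-hour gap → hour 12); the boil (finishes hour 5); milling (finishes hour 2). The controlling bound is hour 12, so pitching finishes at 12 + 3 = hour 15.
After pitching (finishes hour 15), primary fermentation can start at hour 15 and finishes at hour 17.
All tasks are finished once the last one completes. Finish times: Milling at 2, Lautering at 10, The boil at 5, Pitching at 15, Primary fermentation at 17. The latest is hour 17.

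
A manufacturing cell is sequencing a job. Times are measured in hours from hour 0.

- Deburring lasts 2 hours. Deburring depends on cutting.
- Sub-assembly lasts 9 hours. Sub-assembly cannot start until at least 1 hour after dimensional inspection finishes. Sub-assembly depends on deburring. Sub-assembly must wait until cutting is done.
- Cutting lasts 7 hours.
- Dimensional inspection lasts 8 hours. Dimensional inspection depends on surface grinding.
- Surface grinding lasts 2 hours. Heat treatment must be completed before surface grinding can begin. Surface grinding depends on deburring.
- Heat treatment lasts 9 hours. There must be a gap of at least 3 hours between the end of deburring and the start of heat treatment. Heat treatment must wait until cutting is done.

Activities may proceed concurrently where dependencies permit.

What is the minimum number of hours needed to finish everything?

41

Nothing blocks cutting, so it runs from hour 0 to hour 7.
Deburring cannot begin until cutting (finishes hour 7). It runs from hour 7 to 7 + 2 = hour 9.
Heat treatment needs all of deburring (finishes hour 9, plus 3-hour gap → hour 12); cutting (finishes hour 7). That puts its earliest start at hour 12; it finishes at 12 + 9 = hour 21.
For surface grinding: heat treatment (finishes hour 21); deburring (finishes hour 9). Taking the maximum gives a start of hour 21, and it finishes at 21 + 2 = hour 23.
After surface grinding (finishes hour 23), dimensional inspection can start at hour 23 and finishes at hour 31.
Sub-assembly cannot start until dimensional inspection (finishes hour 31, plus 1-hour gap → hour 32); deburring (finishes hour 9); cutting (finishes hour 7). The controlling bound is hour 32, so sub-assembly finishes at 32 + 9 = hour 41.
All tasks are finished once the last one completes. Finish times: Cutting at 7, Deburring at 9, Heat treatment at 21, Surface grinding at 23, Dimensional inspection at 31, Sub-assembly at 41. The latest is hour 41.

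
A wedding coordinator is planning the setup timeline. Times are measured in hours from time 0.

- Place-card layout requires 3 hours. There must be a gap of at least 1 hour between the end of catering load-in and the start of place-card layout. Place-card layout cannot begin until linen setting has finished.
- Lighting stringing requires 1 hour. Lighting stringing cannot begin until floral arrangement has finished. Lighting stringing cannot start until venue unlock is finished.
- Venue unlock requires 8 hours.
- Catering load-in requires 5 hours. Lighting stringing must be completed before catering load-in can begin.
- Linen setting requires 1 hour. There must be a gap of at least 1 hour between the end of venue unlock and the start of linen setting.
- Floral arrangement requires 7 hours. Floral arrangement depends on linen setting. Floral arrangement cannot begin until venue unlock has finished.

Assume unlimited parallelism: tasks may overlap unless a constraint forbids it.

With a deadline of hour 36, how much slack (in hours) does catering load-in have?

9

Venue unlock can start immediately at hour 0; it finishes at hour 8.
Linen setting waits on venue unlock (finishes hour 8, plus 1-hour gap → hour 9), so it starts at hour 9 and finishes at 9 + 1 = hour 10.
Floral arrangement has to wait for linen setting (finishes hour 10); venue unlock (finishes hour 8). The latest of these is hour 10, so floral arrangement runs hour 10 to 10 + 7 = hour 17.
Lighting stringing needs all of floral arrangement (finishes hour 17); venue unlock (finishes hour 8). That puts its earliest start at hour 17; it finishes at 17 + 1 = hour 18.
Catering load-in cannot begin until lighting stringing (finishes hour 18). It runs from hour 18 to 18 + 5 = hour 23.

Working backward from the deadline:
Place-card layout has no dependents, so it just needs to finish by hour 36. Starting by 36 − 3 = hour 33 achieves that.
Catering load-in feeds into place-card layout (must start by hour 33, minus 1-hour gap → hour 32); so catering load-in must finish by hour 32 and therefore start by hour 27.
So catering load-in can start as early as hour 18 and as late as hour 27, giving 27 − 18 = 9 hours of slack.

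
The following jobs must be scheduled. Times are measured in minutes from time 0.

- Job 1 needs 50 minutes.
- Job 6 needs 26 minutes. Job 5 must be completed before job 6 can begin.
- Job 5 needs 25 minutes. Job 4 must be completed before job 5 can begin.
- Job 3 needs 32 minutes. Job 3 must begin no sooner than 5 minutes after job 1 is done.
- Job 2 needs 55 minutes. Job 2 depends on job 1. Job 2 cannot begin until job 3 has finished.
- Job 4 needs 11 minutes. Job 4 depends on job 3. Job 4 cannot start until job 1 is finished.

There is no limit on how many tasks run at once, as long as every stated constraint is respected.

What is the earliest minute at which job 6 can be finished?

Job 1 can start immediately at minute 0; it finishes at minute 50.
After job 1 (finishes minute 50, plus 5-minute gap → minute 55), job 3 can start at minute 55 and finishes at minute 87.
For job 4: job 3 (finishes minute 87); job 1 (finishes minute 50). Taking the maximum gives a start of minute 87, and it finishes at 87 + 11 = minute 98.
Job 5 cannot begin until job 4 (finishes minute 98). It runs from minute 98 to 98 + 25 = minute 123.
After job 5 (finishes minute 123), job 6 can start at minute 123 and finishes at minute 149.

149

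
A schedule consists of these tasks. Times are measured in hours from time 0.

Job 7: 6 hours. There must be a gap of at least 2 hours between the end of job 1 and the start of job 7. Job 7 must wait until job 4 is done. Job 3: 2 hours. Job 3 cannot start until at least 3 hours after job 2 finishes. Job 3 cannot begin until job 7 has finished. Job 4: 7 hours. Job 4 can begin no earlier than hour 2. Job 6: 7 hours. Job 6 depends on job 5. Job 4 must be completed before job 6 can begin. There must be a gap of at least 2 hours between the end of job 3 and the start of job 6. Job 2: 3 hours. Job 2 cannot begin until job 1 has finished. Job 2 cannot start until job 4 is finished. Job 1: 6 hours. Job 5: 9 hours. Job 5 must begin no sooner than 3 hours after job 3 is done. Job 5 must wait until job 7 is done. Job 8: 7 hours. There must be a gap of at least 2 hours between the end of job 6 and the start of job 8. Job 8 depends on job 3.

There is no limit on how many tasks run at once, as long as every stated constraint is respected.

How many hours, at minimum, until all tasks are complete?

Job 4 waits on its own release at hour 2, so it starts at hour 2 and finishes at 2 + 7 = hour 9.
Job 1 has no prerequisites, so it starts at hour 0 and finishes at hour 6.
For job 7: job 1 (finishes hour 6, plus 2-hour gap → hour 8); job 4 (finishes hour 9). Taking the maximum gives a start of hour 9, and it finishes at 9 + 6 = hour 15.
Job 2 has to wait for job 1 (finishes hour 6); job 4 (finishes hour 9). The latest of these is hour 9, so job 2 runs hour 9 to 9 + 3 = hour 12.
Job 3 cannot start until job 2 (finishes hour 12, plus 3-hour gap → hour 15); job 7 (finishes hour 15). The controlling bound is hour 15, so job 3 finishes at 15 + 2 = hour 17.
Job 5 cannot start until job 3 (finishes hour 17, plus 3-hour gap → hour 20); job 7 (finishes hour 15). The controlling bound is hour 20, so job 5 finishes at 20 + 9 = hour 29.
Job 6 cannot start until job 5 (finishes hour 29); job 4 (finishes hour 9); job 3 (finishes hour 17, plus 2-hour gap → hour 19). The controlling bound is hour 29, so job 6 finishes at 29 + 7 = hour 36.
Job 8 has to wait for job 6 (finishes hour 36, plus 2-hour gap → hour 38); job 3 (finishes hour 17). The latest of these is hour 38, so job 8 runs hour 38 to 38 + 7 = hour 45.
All tasks are finished once the last one completes. Finish times: Job 1 at 6, Job 2 at 12, Job 3 at 17, Job 4 at 9, Job 5 at 29, Job 6 at 36, Job 7 at 15, Job 8 at 45. The latest is hour 45.

45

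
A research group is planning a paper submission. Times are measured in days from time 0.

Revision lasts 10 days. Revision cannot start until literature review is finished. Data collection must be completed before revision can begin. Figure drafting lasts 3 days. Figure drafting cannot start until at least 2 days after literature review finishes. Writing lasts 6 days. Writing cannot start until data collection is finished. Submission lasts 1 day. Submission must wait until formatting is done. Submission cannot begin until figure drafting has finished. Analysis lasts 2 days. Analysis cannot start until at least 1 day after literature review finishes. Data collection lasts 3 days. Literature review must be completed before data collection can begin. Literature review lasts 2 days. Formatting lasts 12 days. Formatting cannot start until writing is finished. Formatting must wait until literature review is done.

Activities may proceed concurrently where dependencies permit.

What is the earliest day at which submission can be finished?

Literature review can start immediately at day 0; it finishes at day 2.
Figure drafting cannot begin until literature review (finishes day 2, plus 2-day gap → day 4). It runs from day 4 to 4 + 3 = day 7.
After literature review (finishes day 2), data collection can start at day 2 and finishes at day 5.
Writing cannot begin until data collection (finishes day 5). It runs from day 5 to 5 + 6 = day 11.
Formatting has to wait for writing (finishes day 11); literature review (finishes day 2). The latest of these is day 11, so formatting runs day 11 to 11 + 12 = day 23.
Submission cannot start until formatting (finishes day 23); figure drafting (finishes day 7). The controlling bound is day 23, so submission finishes at 23 + 1 = day 24.

24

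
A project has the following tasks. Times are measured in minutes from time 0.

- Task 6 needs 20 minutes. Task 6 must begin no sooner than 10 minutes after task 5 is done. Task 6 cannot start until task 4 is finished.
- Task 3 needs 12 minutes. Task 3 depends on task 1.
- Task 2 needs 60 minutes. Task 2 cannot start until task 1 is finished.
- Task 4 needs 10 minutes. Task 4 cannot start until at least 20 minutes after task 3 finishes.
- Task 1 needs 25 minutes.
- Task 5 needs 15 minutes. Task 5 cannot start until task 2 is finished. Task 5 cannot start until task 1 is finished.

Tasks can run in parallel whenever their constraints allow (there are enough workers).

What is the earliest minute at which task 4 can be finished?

Nothing blocks task 1, so it runs from minute 0 to minute 25.
Task 3 cannot begin until task 1 (finishes minute 25). It runs from minute 25 to 25 + 12 = minute 37.
After task 3 (finishes minute 37, plus 20-minute gap → minute 57), task 4 can start at minute 57 and finishes at minute 67.

67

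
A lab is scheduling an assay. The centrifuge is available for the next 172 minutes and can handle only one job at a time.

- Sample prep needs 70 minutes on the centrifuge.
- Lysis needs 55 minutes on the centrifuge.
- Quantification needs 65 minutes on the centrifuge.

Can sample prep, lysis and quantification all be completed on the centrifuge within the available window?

Running back to back, the jobs need 70 + 55 + 65 = 190 minutes on the centrifuge.
Since 190 > 172, they cannot all fit.

No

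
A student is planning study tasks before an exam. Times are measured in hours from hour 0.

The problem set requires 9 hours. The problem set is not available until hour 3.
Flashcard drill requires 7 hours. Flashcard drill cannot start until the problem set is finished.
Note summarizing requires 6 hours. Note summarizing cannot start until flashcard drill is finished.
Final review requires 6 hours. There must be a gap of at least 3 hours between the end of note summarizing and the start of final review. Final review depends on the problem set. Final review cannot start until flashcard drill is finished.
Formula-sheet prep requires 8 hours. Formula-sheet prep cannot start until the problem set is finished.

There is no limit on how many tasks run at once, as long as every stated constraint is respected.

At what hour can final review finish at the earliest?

34

After its own release at hour 3, the problem set can start at hour 3 and finishes at hour 12.
Flashcard drill waits on the problem set (finishes hour 12), so it starts at hour 12 and finishes at 12 + 7 = hour 19.
Note summarizing cannot begin until flashcard drill (finishes hour 19). It runs from hour 19 to 19 + 6 = hour 25.
Final review has to wait for note summarizing (finishes hour 25, plus 3-hour gap → hour 28); the problem set (finishes hour 12); flashcard drill (finishes hour 19). The latest of these is hour 28, so final review runs hour 28 to 28 + 6 = hour 34.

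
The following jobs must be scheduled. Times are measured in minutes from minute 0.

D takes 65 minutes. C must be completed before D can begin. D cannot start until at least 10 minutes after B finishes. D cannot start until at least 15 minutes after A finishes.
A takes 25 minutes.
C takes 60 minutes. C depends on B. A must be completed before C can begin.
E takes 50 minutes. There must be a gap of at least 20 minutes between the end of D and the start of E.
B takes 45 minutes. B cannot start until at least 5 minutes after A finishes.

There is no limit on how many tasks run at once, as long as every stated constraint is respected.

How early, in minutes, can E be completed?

A has no prerequisites, so it starts at minute 0 and finishes at minute 25.
B cannot begin until A (finishes minute 25, plus 5-minute gap → minute 30). It runs from minute 30 to 30 + 45 = minute 75.
For C: B (finishes minute 75); A (finishes minute 25). Taking the maximum gives a start of minute 75, and it finishes at 75 + 60 = minute 135.
D has to wait for C (finishes minute 135); B (finishes minute 75, plus 10-minute gap → minute 85); A (finishes minute 25, plus 15-minute gap → minute 40). The latest of these is minute 135, so D runs minute 135 to 135 + 65 = minute 200.
E waits on D (finishes minute 200, plus 20-minute gap → minute 220), so it starts at minute 220 and finishes at 220 + 50 = minute 270.

270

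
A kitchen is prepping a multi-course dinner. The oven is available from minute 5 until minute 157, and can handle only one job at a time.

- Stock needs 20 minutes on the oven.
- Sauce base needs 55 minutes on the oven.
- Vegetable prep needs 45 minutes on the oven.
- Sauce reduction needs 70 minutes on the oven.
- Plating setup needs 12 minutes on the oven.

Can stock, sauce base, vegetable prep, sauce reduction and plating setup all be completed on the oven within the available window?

The oven window is 157 − 5 = 152 minutes.
Running back to back, the jobs need 20 + 55 + 45 + 70 + 12 = 202 minutes on the oven.
Since 202 > 152, they cannot all fit.

No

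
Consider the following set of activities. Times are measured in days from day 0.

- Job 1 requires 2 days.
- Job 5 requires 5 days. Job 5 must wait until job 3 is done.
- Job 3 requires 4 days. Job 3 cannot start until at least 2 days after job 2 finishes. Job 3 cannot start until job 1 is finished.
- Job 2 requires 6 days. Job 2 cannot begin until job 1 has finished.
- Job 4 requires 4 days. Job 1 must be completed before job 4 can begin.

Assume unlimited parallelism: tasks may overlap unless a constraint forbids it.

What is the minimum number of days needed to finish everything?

19

Job 1 has no prerequisites, so it starts at day 0 and finishes at day 2.
After job 1 (finishes day 2), job 4 can start at day 2 and finishes at day 6.
Job 2 cannot begin until job 1 (finishes day 2). It runs from day 2 to 2 + 6 = day 8.
For job 3: job 2 (finishes day 8, plus 2-day gap → day 10); job 1 (finishes day 2). Taking the maximum gives a start of day 10, and it finishes at 10 + 4 = day 14.
Job 5 cannot begin until job 3 (finishes day 14). It runs from day 14 to 14 + 5 = day 19.
All tasks are finished once the last one completes. Finish times: Job 1 at 2, Job 2 at 8, Job 3 at 14, Job 4 at 6, Job 5 at 19. The latest is day 19.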